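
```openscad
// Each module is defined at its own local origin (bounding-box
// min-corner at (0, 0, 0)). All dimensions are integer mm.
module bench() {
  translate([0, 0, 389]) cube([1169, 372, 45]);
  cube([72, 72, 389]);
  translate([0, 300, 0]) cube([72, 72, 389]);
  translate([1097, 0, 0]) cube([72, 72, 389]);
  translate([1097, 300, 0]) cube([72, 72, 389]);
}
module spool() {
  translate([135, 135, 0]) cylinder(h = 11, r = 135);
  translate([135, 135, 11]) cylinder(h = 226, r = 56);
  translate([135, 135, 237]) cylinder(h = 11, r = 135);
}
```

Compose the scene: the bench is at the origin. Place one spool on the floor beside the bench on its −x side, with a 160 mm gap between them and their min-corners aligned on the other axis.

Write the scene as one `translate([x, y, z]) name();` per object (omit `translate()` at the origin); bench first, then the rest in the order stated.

bench();
translate([-430, 0, 0]) spool();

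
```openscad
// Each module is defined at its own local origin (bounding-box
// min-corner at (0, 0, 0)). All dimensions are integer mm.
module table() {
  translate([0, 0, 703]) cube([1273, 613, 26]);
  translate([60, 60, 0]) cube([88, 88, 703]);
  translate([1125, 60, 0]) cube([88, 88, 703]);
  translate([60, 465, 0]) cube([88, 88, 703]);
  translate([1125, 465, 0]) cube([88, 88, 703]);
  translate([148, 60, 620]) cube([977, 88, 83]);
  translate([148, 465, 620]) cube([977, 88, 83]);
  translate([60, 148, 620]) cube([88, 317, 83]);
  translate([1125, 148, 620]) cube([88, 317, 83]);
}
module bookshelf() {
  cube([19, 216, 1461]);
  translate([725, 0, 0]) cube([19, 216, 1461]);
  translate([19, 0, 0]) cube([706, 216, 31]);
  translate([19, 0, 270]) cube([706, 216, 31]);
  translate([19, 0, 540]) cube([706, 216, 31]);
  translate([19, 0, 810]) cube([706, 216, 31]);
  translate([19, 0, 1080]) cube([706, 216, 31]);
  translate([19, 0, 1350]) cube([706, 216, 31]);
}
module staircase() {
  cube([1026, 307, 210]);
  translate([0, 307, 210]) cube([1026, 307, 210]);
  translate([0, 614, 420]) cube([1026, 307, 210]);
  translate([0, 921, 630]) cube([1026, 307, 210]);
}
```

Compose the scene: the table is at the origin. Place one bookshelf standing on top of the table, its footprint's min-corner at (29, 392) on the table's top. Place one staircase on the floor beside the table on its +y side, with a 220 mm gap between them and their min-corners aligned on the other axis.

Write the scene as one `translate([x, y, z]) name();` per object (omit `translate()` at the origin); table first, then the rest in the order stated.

table();
translate([29, 392, 729]) bookshelf();
translate([0, 833, 0]) staircase();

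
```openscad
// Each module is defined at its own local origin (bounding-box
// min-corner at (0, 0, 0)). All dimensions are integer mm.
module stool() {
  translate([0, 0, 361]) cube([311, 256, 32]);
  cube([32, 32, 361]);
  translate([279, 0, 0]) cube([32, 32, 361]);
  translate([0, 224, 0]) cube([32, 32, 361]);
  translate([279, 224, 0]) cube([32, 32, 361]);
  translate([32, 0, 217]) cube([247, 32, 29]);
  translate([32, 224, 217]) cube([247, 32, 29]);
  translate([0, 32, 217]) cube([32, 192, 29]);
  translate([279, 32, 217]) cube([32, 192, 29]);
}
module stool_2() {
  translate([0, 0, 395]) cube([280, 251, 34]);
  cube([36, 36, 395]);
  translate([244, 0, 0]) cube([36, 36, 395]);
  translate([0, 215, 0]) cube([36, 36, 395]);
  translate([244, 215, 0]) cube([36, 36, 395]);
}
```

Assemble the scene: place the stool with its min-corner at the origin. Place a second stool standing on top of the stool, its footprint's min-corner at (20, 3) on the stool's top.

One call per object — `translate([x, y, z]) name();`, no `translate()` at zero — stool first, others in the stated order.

stool();
translate([20, 3, 393]) stool_2();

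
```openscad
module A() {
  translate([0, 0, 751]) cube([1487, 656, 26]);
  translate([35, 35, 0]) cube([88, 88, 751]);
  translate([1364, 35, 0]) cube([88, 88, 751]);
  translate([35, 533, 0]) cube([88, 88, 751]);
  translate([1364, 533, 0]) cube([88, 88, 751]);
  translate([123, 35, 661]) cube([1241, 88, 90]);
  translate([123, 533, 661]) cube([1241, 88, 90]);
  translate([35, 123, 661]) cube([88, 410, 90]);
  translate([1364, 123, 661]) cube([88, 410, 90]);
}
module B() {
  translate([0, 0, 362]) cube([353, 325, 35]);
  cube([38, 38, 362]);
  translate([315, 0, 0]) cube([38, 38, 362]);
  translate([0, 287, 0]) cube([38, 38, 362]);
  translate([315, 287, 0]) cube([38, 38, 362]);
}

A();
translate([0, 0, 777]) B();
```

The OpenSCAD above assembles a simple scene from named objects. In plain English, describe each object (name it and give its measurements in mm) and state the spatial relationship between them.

A is a rectangular dining table. The top is 1487×656×26 mm with its upper surface at z = 777 mm. It stands on four 88×88 mm square legs, each inset 35 mm from the nearest pair of top edges, running from the floor to the underside of the top. Four apron rails, 88 mm thick and 90 mm tall, run between adjacent legs with their top edges flush with the underside of the top and their outer faces flush with the legs' outer faces.

B is a four-legged stool. The seat is a 353×325×35 mm slab whose top surface is at z = 397 mm; four square legs, each 38×38 mm in cross-section, run from the floor (z = 0) to the underside of the seat, each flush with a corner of the seat.

The stool is on top of the table.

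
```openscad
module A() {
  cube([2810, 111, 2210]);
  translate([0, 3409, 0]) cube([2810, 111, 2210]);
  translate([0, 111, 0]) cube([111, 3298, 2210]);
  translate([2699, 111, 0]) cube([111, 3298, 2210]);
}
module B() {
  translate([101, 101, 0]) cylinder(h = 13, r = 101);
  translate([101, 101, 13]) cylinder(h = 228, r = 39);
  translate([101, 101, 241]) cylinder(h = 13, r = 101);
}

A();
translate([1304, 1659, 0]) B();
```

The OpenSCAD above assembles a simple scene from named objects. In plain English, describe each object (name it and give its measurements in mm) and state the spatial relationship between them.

A is the wall frame of a small rectangular building: four walls, each 2210 mm tall and 111 mm thick, enclosing a footprint 2810 mm (x) by 3520 mm (y) outside-to-outside, with no floor or roof. The front and back walls (the −y and +y sides) span the full width; the two side walls fit between them.

B is a spool: two coaxial disc flanges of radius 101 mm and thickness 13 mm, joined by a core cylinder of radius 39 mm and height 228 mm. The lower flange rests on z = 0 and the three cylinders share a vertical axis.

The spool sits inside the house frame, centred.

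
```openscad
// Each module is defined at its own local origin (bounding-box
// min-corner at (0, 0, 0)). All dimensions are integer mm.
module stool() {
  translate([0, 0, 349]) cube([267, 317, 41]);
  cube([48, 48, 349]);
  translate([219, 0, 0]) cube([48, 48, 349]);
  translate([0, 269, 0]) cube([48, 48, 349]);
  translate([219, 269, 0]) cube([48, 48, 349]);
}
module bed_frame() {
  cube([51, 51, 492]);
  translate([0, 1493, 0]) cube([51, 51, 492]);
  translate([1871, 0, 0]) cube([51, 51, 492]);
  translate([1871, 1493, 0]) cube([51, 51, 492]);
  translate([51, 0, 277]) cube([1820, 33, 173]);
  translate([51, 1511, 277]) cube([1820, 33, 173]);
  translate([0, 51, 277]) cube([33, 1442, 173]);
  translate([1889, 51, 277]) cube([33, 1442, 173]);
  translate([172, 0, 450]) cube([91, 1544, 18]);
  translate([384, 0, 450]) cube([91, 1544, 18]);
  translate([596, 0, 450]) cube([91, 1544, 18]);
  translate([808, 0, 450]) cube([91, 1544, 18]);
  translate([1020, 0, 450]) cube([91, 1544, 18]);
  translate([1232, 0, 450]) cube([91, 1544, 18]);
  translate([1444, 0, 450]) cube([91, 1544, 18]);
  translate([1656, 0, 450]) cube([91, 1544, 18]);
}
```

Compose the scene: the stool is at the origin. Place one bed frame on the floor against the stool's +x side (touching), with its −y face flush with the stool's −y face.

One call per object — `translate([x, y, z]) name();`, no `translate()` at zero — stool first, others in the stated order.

stool();
translate([267, 0, 0]) bed_frame();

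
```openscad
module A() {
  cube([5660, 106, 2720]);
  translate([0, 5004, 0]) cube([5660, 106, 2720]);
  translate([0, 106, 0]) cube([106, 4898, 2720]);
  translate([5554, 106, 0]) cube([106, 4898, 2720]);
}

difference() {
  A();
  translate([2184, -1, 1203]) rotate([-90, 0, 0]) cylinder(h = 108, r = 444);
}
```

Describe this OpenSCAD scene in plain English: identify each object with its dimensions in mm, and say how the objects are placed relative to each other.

A is a box-shaped house frame (walls only): outside footprint 5660×5110 mm, wall height 2720 mm, wall thickness 106 mm. The two y-facing walls run the full x-width; the two x-facing walls fit between the inner faces of the y-facing walls.

The house frame has a circular hole of radius 444 mm through its front wall, centred at (x = 2184, z = 1203).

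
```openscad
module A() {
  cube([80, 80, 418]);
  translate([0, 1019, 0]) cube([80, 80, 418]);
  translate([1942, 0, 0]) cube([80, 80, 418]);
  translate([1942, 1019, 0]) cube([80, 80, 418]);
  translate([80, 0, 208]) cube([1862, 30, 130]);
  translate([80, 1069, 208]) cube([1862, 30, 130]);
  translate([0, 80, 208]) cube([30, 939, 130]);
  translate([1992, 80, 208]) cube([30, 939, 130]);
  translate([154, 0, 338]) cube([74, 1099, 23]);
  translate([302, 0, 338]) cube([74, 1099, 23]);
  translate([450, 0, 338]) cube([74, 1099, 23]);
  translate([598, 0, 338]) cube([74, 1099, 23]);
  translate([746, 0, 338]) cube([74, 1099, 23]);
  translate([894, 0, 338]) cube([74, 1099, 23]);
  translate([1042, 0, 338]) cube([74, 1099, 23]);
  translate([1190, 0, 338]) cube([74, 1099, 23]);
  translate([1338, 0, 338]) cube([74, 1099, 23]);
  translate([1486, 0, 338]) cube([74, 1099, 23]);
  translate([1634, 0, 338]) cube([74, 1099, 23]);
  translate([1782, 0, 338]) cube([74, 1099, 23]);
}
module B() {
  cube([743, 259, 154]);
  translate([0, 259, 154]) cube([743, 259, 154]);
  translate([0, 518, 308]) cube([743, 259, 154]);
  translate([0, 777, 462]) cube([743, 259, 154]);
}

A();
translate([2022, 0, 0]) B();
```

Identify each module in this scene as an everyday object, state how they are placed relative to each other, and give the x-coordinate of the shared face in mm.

A is a bed frame. B is a staircase. The staircase is against the bed frame's +x side, with their −y faces flush. The x-coordinate of the shared face is 2022 mm.

The bed frame's +x face and the staircase's −x face are both at x = 2022 mm.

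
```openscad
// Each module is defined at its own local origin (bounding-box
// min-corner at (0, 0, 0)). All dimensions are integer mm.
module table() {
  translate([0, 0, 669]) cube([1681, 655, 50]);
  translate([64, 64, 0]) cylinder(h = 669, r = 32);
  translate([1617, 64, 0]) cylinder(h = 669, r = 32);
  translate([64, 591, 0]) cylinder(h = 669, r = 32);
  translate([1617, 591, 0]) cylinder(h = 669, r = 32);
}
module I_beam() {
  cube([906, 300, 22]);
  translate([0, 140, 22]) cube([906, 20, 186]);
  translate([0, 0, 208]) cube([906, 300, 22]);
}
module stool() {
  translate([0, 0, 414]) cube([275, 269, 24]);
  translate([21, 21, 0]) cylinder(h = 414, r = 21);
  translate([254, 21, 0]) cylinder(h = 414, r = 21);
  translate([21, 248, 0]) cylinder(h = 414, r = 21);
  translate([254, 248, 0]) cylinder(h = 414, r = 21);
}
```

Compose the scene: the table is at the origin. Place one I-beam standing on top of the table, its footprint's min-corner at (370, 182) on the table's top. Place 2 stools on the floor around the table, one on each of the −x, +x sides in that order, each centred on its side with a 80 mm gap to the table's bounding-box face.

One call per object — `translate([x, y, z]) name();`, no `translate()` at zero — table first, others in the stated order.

table();
translate([370, 182, 719]) I_beam();
translate([-355, 193, 0]) stool();
translate([1761, 193, 0]) stool();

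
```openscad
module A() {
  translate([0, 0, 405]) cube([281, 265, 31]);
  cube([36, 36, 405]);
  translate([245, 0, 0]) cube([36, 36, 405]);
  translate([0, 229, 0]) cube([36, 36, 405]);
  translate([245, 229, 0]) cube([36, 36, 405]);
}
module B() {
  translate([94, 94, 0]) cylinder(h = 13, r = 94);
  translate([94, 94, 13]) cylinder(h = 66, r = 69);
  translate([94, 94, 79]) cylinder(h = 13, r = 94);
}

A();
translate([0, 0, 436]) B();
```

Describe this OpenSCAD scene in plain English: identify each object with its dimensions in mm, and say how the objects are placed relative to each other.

A is a four-legged stool. The seat is 281×265 mm, 31 mm thick, top at z = 436 mm. It stands on four square legs, each 36×36 mm in cross-section, from z = 0 to the seat underside, each flush with a corner of the seat.

B is a spool: two coaxial disc flanges of radius 94 mm and thickness 13 mm, joined by a core cylinder of radius 69 mm and height 66 mm. The lower flange rests on z = 0 and the three cylinders share a vertical axis.

The spool is on top of the stool.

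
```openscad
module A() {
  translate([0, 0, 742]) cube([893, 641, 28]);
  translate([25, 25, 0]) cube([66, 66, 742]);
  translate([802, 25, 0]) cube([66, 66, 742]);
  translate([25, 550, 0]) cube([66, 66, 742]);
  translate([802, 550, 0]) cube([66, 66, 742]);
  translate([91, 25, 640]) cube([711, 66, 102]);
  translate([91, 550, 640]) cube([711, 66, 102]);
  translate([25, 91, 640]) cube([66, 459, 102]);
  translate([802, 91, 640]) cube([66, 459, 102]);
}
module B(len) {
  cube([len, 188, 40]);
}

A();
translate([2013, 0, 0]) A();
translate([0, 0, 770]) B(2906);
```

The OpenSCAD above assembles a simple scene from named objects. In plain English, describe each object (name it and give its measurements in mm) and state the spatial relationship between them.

A is a table: top 893 mm (x) × 641 mm (y), 28 mm thick, upper face at z = 770 mm, on four 66×66 mm square legs, each inset 25 mm from the nearest pair of top edges, running from z = 0 to the bottom of the top. Four apron rails, 66 mm thick and 102 mm tall, run between adjacent legs with their top edges flush with the underside of the top and their outer faces flush with the legs' outer faces.

B is a rectangular beam 2906 mm long (x), 188 mm deep (y), 40 mm thick (z).

The beam spans the tops of two tables placed 1120 mm apart, resting at z = 770 mm.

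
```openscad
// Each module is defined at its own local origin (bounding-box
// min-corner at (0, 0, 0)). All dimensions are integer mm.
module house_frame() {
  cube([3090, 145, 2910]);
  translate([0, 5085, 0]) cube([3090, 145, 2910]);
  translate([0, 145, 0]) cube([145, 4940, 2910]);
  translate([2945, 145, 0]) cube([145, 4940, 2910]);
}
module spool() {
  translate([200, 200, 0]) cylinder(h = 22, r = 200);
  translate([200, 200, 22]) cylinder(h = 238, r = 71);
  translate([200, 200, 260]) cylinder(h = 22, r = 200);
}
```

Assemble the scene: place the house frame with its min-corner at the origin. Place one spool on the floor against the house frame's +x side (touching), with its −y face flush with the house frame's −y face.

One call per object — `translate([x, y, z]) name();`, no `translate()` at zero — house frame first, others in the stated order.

house_frame();
translate([3090, 0, 0]) spool();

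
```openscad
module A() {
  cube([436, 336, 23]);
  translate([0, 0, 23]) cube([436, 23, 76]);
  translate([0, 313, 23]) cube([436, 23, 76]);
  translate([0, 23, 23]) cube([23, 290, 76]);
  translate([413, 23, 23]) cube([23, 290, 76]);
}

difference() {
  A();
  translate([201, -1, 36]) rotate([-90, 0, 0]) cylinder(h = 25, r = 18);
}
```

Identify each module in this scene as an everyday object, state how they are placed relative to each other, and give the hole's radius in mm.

The subtracted cylinder has r = 18 mm.

A is an open box. The open box has a circular hole through its front wall. The hole's radius is 18 mm.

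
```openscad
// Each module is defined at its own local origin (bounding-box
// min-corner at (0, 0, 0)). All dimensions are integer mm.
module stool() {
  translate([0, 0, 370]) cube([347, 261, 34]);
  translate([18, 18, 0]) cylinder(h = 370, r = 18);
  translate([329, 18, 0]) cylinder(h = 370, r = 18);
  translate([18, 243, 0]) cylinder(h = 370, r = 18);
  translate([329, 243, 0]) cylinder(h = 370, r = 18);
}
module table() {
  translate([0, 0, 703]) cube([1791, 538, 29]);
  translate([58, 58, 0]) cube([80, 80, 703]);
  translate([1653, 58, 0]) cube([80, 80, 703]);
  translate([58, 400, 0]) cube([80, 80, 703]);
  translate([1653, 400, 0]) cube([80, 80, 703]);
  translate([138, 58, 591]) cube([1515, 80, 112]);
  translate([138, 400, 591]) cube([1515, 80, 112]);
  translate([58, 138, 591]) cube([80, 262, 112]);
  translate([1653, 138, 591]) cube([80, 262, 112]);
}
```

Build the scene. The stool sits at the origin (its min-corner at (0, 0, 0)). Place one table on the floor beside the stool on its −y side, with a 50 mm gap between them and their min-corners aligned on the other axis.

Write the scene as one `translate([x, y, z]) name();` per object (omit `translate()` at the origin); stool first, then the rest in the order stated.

stool();
translate([0, -588, 0]) table();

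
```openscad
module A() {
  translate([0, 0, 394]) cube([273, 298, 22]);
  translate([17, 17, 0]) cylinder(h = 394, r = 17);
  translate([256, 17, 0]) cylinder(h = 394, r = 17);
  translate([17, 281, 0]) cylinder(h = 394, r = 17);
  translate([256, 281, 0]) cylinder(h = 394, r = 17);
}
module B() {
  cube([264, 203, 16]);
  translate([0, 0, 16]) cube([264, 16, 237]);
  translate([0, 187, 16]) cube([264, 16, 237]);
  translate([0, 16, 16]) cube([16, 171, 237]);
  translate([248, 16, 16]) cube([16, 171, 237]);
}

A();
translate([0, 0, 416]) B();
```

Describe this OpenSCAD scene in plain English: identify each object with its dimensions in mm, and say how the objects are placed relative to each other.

A is a four-legged stool. The seat is 273×298 mm, 22 mm thick, top at z = 416 mm. It stands on four round legs, each 34 mm in diameter, from z = 0 to the seat underside, each leg's axis is inset half a diameter from the nearest pair of seat edges (so the leg's bounding box is flush with the corner).

B is an open-topped rectangular box: outside dimensions 264×203×253 mm, with a uniform wall and base thickness of 16 mm. The base is a full 264×203 slab on the floor; four walls sit on top of the base. The front and back walls (the −y and +y sides) span the full width; the two side walls fit between them.

The open box is on top of the stool.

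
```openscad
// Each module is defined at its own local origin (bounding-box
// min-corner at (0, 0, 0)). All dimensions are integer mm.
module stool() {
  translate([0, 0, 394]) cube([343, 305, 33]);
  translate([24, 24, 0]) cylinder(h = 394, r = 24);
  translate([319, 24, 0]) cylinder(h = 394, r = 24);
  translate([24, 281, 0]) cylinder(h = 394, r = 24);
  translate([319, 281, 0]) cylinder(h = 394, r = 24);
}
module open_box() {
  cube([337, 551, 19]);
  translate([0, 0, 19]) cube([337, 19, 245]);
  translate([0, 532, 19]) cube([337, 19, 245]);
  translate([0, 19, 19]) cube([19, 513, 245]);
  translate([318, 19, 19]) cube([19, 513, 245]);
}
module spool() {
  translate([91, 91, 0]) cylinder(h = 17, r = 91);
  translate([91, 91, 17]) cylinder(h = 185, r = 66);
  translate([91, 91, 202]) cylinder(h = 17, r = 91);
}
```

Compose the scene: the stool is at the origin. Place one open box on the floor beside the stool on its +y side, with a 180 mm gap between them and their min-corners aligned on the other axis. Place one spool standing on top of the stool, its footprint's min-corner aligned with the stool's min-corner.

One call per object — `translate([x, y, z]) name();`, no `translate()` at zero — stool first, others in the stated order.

stool();
translate([0, 485, 0]) open_box();
translate([0, 0, 427]) spool();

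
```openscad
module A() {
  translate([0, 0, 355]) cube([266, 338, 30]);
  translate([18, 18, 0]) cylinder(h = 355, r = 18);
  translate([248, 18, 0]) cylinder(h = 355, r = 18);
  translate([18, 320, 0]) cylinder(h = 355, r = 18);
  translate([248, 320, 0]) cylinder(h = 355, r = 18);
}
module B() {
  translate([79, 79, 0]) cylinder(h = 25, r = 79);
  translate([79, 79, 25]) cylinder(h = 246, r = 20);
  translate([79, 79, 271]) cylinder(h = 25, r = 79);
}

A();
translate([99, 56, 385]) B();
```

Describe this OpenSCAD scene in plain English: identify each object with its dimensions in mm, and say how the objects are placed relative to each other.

A is a four-legged stool. The seat is a 266×338×30 mm slab whose top surface is at z = 385 mm; four round legs, each 36 mm in diameter, run from the floor (z = 0) to the underside of the seat, each leg's axis is inset half a diameter from the nearest pair of seat edges (so the leg's bounding box is flush with the corner).

B is a spool: two coaxial disc flanges of radius 79 mm and thickness 25 mm, joined by a core cylinder of radius 20 mm and height 246 mm. The lower flange rests on z = 0 and the three cylinders share a vertical axis.

The spool is on top of the stool.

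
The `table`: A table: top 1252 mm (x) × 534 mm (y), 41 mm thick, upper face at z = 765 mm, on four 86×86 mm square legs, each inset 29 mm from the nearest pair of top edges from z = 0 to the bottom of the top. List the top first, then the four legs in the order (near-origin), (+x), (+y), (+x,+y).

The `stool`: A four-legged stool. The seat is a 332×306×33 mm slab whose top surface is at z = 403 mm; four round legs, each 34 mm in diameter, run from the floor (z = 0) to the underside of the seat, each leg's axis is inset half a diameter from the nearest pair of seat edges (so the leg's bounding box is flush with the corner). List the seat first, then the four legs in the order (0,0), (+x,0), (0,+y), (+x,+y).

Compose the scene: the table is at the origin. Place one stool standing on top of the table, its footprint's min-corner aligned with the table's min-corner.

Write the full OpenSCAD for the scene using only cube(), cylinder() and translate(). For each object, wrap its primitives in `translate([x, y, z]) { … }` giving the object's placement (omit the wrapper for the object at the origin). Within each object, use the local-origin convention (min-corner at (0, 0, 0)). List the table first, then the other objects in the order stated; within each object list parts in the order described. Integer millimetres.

translate([0, 0, 724]) cube([1252, 534, 41]);
translate([29, 29, 0]) cube([86, 86, 724]);
translate([1137, 29, 0]) cube([86, 86, 724]);
translate([29, 419, 0]) cube([86, 86, 724]);
translate([1137, 419, 0]) cube([86, 86, 724]);
translate([0, 0, 765]) {
  translate([0, 0, 370]) cube([332, 306, 33]);
  translate([17, 17, 0]) cylinder(h = 370, r = 17);
  translate([315, 17, 0]) cylinder(h = 370, r = 17);
  translate([17, 289, 0]) cylinder(h = 370, r = 17);
  translate([315, 289, 0]) cylinder(h = 370, r = 17);
}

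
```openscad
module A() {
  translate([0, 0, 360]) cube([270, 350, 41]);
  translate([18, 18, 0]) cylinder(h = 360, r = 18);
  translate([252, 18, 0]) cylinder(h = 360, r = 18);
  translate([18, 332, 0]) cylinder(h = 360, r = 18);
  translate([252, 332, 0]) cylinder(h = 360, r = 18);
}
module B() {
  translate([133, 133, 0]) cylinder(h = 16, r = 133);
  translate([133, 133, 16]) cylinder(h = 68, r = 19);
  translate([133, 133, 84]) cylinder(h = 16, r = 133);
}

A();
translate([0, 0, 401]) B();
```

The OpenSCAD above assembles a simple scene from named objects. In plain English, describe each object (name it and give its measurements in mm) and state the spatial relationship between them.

A is a four-legged stool. The seat is a 270×350×41 mm slab whose top surface is at z = 401 mm; four round legs, each 36 mm in diameter, run from the floor (z = 0) to the underside of the seat, each leg's axis is inset half a diameter from the nearest pair of seat edges (so the leg's bounding box is flush with the corner).

B is a spool: two coaxial disc flanges of radius 133 mm and thickness 16 mm, joined by a core cylinder of radius 19 mm and height 68 mm. The lower flange rests on z = 0 and the three cylinders share a vertical axis.

The spool is on top of the stool.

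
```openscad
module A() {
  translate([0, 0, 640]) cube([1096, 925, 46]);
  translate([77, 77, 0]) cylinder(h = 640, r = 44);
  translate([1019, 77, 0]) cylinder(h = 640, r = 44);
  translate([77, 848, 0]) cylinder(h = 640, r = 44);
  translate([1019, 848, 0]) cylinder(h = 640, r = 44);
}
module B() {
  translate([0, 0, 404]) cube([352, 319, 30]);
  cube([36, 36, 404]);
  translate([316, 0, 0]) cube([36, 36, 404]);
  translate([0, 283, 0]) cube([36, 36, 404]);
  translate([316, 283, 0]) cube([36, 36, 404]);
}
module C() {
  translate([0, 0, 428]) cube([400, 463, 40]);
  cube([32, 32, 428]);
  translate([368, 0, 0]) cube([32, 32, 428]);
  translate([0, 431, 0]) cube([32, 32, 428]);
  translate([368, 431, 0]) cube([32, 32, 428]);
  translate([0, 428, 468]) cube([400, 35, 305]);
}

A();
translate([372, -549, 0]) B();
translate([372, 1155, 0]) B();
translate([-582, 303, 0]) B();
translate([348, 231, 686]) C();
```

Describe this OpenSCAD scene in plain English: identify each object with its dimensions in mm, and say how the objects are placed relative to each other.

A is a table: top 1096 mm (x) × 925 mm (y), 46 mm thick, upper face at z = 686 mm, on four round legs of 88 mm diameter, each leg's bounding box inset 33 mm from the nearest pair of top edges, running from z = 0 to the bottom of the top.

B is a simple wooden stool: a rectangular seat 352 mm (x) by 319 mm (y), 30 mm thick, top face at z = 434 mm, on four square legs, each 36×36 mm in cross-section. The legs rest on z = 0, each flush with a corner of the seat.

C is a chair: 400×463 mm seat, 40 mm thick, top at z = 468 mm, on four 32 mm square corner legs flush with the seat edges. A 35 mm thick backrest slab spans the full seat width, extending 305 mm above the seat top, its back face flush with the seat's +y edge.

Three stools sit around the table at the −y, +y, −x sides. The chair is on top of the table, centred.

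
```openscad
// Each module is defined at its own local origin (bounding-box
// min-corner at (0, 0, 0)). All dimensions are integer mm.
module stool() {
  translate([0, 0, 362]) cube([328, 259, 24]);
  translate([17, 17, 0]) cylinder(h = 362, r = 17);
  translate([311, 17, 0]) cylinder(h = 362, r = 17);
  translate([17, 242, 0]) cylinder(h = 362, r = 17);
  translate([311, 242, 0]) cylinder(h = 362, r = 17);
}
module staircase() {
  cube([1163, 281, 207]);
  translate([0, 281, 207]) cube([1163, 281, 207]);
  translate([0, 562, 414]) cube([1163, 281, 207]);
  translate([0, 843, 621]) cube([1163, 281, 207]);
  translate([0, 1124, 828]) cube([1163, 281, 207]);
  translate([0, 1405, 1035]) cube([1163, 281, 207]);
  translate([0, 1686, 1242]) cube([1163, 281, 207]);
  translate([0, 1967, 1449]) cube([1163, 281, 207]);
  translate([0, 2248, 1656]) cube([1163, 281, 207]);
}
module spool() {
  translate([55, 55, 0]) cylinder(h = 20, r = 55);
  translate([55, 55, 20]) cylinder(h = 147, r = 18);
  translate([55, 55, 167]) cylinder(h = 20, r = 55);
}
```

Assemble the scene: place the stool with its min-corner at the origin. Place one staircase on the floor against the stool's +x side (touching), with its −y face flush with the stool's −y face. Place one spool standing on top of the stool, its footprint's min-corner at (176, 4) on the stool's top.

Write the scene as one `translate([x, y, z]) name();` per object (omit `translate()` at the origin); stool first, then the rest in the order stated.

stool();
translate([328, 0, 0]) staircase();
translate([176, 4, 386]) spool();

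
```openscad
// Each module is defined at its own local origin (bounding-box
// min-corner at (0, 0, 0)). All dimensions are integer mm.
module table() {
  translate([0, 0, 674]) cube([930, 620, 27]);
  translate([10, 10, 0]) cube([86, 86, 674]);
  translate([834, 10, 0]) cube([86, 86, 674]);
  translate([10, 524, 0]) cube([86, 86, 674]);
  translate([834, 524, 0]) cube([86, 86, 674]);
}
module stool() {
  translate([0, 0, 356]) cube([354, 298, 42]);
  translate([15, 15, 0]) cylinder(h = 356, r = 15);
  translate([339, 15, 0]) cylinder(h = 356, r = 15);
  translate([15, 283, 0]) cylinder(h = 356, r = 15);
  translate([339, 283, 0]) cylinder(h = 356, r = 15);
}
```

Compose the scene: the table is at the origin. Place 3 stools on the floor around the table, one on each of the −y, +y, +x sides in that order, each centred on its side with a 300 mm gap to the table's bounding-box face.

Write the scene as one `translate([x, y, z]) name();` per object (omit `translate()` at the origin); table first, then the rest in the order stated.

table();
translate([288, -598, 0]) stool();
translate([288, 920, 0]) stool();
translate([1230, 161, 0]) stool();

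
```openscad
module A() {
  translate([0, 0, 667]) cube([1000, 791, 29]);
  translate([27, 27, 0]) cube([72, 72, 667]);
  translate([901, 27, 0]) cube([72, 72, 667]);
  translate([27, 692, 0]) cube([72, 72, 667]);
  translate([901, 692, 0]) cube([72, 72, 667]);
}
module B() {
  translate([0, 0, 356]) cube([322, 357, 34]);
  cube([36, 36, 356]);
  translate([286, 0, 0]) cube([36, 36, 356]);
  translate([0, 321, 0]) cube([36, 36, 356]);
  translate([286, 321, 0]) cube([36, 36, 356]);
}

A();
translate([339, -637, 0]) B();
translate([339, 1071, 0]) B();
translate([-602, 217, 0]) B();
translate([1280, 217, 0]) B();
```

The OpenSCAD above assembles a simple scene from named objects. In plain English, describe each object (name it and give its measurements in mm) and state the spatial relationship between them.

A is a table with a 1000×791 mm rectangular top, 29 mm thick, top surface at z = 696 mm, supported by four 72×72 mm square legs, each inset 27 mm from the nearest pair of top edges, running from the floor.

B is a simple wooden stool: a rectangular seat 322 mm (x) by 357 mm (y), 34 mm thick, top face at z = 390 mm, on four square legs, each 36×36 mm in cross-section. The legs rest on z = 0, each flush with a corner of the seat.

Four stools sit around the table at the −y, +y, −x, +x sides.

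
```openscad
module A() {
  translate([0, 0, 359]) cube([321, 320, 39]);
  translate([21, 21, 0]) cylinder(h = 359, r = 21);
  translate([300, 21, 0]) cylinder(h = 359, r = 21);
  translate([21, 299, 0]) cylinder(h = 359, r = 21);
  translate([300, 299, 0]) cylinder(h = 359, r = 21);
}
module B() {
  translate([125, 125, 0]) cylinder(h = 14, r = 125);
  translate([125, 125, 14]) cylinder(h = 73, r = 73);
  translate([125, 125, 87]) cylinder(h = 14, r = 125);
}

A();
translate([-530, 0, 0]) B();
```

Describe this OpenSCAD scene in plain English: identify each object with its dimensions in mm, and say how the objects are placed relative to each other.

A is a four-legged stool. The seat is 321×320 mm, 39 mm thick, top at z = 398 mm. It stands on four round legs, each 42 mm in diameter, from z = 0 to the seat underside, each leg's axis is inset half a diameter from the nearest pair of seat edges (so the leg's bounding box is flush with the corner).

B is a spool: two coaxial disc flanges of radius 125 mm and thickness 14 mm, joined by a core cylinder of radius 73 mm and height 73 mm. The lower flange rests on z = 0 and the three cylinders share a vertical axis.

The spool is on the floor beside the stool on its −x side.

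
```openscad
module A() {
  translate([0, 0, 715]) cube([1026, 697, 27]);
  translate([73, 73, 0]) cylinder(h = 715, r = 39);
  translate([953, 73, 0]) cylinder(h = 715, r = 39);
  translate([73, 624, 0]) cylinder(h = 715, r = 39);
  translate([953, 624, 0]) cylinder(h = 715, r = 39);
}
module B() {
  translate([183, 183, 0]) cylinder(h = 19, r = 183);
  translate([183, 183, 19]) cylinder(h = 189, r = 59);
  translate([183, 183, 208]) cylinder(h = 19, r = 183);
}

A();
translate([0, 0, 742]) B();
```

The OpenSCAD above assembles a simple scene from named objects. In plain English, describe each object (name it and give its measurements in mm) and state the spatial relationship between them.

A is a rectangular dining table. The top is 1026×697×27 mm with its upper surface at z = 742 mm. It stands on four round legs of 78 mm diameter, each leg's bounding box inset 34 mm from the nearest pair of top edges, running from the floor to the underside of the top.

B is a spool: two coaxial disc flanges of radius 183 mm and thickness 19 mm, joined by a core cylinder of radius 59 mm and height 189 mm. The lower flange rests on z = 0 and the three cylinders share a vertical axis.

The spool is on top of the table.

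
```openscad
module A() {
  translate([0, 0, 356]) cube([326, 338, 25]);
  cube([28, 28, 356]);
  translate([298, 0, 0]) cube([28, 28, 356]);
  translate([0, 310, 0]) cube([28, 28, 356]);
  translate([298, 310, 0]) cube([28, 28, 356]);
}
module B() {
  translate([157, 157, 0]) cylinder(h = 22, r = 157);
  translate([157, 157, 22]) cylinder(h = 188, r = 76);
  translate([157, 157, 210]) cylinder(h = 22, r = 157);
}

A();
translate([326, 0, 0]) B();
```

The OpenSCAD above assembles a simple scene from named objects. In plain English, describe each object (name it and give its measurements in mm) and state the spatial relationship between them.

A is a simple wooden stool: a rectangular seat 326 mm (x) by 338 mm (y), 25 mm thick, top face at z = 381 mm, on four square legs, each 28×28 mm in cross-section. The legs rest on z = 0, each flush with a corner of the seat.

B is a spool: two coaxial disc flanges of radius 157 mm and thickness 22 mm, joined by a core cylinder of radius 76 mm and height 188 mm. The lower flange rests on z = 0 and the three cylinders share a vertical axis.

The spool is against the stool's +x side, with their −y faces flush.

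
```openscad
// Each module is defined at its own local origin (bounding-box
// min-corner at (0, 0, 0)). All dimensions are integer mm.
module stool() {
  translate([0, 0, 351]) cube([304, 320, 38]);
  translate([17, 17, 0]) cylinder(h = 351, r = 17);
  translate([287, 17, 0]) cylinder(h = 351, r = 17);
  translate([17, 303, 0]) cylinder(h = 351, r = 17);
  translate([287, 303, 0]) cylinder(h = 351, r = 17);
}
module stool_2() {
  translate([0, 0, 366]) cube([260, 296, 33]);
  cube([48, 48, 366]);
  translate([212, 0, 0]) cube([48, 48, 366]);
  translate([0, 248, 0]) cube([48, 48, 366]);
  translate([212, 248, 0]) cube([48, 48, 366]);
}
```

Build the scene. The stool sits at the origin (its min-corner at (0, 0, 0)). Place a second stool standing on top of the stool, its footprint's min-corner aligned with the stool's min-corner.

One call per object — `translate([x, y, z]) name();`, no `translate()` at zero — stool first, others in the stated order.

stool();
translate([0, 0, 389]) stool_2();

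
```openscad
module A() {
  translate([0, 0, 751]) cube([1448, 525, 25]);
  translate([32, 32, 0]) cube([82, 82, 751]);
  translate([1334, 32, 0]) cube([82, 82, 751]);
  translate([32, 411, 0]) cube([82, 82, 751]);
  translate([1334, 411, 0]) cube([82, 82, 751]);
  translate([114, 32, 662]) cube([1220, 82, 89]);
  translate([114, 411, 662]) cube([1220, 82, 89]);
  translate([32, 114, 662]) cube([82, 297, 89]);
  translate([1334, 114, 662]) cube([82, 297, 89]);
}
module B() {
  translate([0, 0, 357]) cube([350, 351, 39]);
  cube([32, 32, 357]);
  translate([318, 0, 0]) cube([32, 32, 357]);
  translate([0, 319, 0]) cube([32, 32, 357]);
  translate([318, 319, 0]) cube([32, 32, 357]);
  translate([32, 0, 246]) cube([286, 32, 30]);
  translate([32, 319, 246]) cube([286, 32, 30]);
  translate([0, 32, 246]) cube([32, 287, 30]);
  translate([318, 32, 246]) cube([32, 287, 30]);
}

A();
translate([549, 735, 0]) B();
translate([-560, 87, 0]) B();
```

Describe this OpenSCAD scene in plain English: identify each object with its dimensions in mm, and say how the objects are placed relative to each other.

A is a rectangular dining table. The top is 1448×525×25 mm with its upper surface at z = 776 mm. It stands on four 82×82 mm square legs, each inset 32 mm from the nearest pair of top edges, running from the floor to the underside of the top. Four apron rails, 82 mm thick and 89 mm tall, run between adjacent legs with their top edges flush with the underside of the top and their outer faces flush with the legs' outer faces.

B is a simple wooden stool: a rectangular seat 350 mm (x) by 351 mm (y), 39 mm thick, top face at z = 396 mm, on four square legs, each 32×32 mm in cross-section. The legs rest on z = 0, each flush with a corner of the seat. Four stretchers, 32 mm wide and 30 mm tall, connect adjacent legs with their undersides at z = 246 mm, each running between the inner faces of the legs it joins and aligned with the legs' outer faces on the other axis.

Two stools sit around the table at the +y, −x sides.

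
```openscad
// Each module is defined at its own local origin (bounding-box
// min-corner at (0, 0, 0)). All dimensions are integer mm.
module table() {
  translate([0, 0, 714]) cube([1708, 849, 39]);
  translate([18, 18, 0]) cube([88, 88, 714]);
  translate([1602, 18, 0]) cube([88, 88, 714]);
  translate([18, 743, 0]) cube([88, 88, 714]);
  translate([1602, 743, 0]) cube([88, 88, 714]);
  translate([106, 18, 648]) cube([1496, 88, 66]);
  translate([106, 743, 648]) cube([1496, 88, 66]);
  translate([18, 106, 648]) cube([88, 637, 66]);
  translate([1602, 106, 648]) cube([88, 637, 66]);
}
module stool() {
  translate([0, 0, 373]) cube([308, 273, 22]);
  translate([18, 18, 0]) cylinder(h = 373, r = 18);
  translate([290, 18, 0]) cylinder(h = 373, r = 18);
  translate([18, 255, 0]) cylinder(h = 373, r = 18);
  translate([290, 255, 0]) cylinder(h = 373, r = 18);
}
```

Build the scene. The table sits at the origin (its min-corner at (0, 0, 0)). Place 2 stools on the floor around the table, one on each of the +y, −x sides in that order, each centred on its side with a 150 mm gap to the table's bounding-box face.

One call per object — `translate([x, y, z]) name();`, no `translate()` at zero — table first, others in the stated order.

table();
translate([700, 999, 0]) stool();
translate([-458, 288, 0]) stool();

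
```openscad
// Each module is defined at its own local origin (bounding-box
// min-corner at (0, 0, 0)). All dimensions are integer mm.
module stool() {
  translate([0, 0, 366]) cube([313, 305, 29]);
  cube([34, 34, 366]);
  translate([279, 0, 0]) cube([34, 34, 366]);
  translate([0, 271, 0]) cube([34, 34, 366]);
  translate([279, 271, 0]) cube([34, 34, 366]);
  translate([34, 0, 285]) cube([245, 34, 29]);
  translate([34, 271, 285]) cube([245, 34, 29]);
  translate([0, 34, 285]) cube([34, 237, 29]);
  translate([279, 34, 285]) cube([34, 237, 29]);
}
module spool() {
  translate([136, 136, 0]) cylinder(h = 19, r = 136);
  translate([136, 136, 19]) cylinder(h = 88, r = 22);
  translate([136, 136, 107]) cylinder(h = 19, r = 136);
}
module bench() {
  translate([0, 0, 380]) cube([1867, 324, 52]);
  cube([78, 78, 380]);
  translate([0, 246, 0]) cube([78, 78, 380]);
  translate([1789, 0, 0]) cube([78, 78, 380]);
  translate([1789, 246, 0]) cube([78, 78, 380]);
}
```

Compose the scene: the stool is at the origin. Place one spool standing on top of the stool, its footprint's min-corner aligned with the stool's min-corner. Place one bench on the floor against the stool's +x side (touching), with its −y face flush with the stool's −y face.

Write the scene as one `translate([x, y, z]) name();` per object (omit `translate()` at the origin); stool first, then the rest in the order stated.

stool();
translate([0, 0, 395]) spool();
translate([313, 0, 0]) bench();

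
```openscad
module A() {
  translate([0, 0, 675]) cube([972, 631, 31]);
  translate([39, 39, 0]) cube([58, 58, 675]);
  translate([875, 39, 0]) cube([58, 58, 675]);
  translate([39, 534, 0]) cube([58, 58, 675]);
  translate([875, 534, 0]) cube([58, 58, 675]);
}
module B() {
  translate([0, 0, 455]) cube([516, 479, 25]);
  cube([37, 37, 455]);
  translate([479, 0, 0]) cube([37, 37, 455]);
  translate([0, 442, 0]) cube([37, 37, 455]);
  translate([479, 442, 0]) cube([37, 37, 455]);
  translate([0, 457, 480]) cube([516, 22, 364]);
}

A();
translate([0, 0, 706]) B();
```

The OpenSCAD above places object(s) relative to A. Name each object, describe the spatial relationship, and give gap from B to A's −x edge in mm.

A is a table. B is a chair. The chair is on top of the table. The gap from the chair to the table's −x edge is 0 mm.

The chair's min-x is at 0; the table's min-x is 0; gap = 0 mm.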